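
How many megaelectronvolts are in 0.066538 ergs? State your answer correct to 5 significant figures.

41530 MeV

1 erg = 624151 MeV.
Then 0.066538 × 624151 ≈ 41530 MeV.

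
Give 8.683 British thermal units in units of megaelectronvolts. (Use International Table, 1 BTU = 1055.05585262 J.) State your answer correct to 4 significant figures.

1 BTU = 6.58514e+15 MeV.
So 8.683 × 6.58514e+15 ≈ 5.718e+16 MeV.

5.718e+16 megaelectronvolts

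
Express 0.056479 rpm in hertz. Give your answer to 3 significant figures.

0.000941 Hz

1 revolution per minute = 0.0166667 Hz.
0.056479 × 0.0166667 ≈ 0.000941 Hz.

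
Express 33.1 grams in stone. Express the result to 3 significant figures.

1 g = 0.000157473 st.
33.1 × 0.000157473 ≈ 0.00521 st.

0.00521 st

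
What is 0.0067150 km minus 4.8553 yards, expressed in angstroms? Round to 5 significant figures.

0.0067150 km = 6.71500e+10 Å and 4.8553 yd = 4.43969e+10 Å.
6.71500e+10 − 4.43969e+10 ≈ 2.2753e+10 Å.

2.2753e+10 angstroms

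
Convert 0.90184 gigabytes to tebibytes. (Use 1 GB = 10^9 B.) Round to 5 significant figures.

0.00082022 TiB

1 gigabyte = 0.000909495 tebibytes.
0.90184 × 0.000909495 ≈ 0.00082022 TiB.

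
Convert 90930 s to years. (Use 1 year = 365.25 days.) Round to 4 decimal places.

1 s = 3.16881e-8 yr.
Then 90930 × 3.16881e-8 ≈ 0.0029 yr.

0.0029 years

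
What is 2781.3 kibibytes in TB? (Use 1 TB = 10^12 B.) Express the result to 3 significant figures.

2.85 × 10^-6 TB

1 kibibyte = 1.02400 × 10^-9 terabytes.
Then 2781.3 × 1.02400 × 10^-9 ≈ 2.85 × 10^-6 TB.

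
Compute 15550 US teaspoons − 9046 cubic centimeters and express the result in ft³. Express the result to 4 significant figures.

2.387 ft³

15550 US tsp = 2.70668 ft³ and 9046 cm³ = 0.319456 ft³.
2.70668 − 0.319456 ≈ 2.387 ft³.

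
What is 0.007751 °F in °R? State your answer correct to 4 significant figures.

°R = °F + 459.67.
Applying the formula gives 459.7 °R.

459.7 °R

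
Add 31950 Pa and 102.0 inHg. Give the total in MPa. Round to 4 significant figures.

0.3774 MPa

31950 Pa = 0.0319500 MPa and 102.0 inHg = 0.345412 MPa.
0.0319500 + 0.345412 ≈ 0.3774 MPa.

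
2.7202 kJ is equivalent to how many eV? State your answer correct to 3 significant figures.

1.70e+22 electronvolts

1 kJ = 6.24151e+21 eV.
Then 2.7202 × 6.24151e+21 ≈ 1.70e+22 eV.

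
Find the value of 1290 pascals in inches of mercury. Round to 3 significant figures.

0.381 inches of mercury

1 Pa = 0.000295300 inHg.
So 1290 × 0.000295300 ≈ 0.381 inHg.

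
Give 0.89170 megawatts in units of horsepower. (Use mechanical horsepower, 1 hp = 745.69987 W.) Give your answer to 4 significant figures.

1 megawatt = 1341.02 horsepower.
So 0.89170 × 1341.02 ≈ 1196 hp.

1196 horsepower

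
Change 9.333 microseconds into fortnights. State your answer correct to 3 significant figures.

7.72e-12 fortnight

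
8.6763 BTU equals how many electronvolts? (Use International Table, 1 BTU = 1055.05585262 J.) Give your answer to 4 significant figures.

5.713 × 10^22 eV

1 British thermal unit = 6.58514 × 10^21 electronvolts.
So 8.6763 × 6.58514 × 10^21 ≈ 5.713 × 10^22 eV.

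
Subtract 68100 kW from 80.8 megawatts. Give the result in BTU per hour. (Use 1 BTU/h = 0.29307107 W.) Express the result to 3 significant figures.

4.33e+7 BTU per hour

80.8 MW = 2.75701e+8 BTU/h and 68100 kW = 2.32367e+8 BTU/h.
2.75701e+8 − 2.32367e+8 ≈ 4.33e+7 BTU/h.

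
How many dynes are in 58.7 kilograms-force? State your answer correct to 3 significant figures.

5.76e+7 dyn

1 kgf = 980665 dyn.
So 58.7 × 980665 ≈ 5.76e+7 dyn.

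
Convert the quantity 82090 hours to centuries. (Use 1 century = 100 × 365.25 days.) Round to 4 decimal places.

1 hour = 1.14077 × 10^-6 century.
Thus 82090 × 1.14077 × 10^-6 ≈ 0.0936 century.

0.0936 centuries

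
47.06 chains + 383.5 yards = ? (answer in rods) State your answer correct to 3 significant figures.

258 rod

47.06 chain = 188.240 rod and 383.5 yd = 69.7273 rod.
188.240 + 69.7273 ≈ 258 rod.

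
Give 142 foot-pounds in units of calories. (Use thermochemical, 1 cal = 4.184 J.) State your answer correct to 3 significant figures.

46.0 cal

1 foot-pound = 0.324048 cal.
Then 142 × 0.324048 ≈ 46.0 cal.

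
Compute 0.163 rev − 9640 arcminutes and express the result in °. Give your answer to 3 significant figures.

0.163 rev = 58.6800 ° and 9640 arcmin = 160.667 °.
58.6800 − 160.667 ≈ -102 °.

-102 degrees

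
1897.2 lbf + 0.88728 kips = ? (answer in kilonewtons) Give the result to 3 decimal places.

1897.2 lbf = 8.43917 kN and 0.88728 kip = 3.94682 kN.
8.43917 + 3.94682 ≈ 12.386 kN.

12.386 kN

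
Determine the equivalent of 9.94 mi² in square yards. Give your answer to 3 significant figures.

3.08 × 10^7 square yards

1 square mile = 3.09760 × 10^6 square yards.
Then 9.94 × 3.09760 × 10^6 ≈ 3.08 × 10^7 yd².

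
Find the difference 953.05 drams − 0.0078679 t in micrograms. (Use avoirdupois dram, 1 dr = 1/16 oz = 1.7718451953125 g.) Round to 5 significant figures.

-6.1792 × 10^9 μg

953.05 dr = 1.68866 × 10^9 μg and 0.0078679 t = 7.86790 × 10^9 μg.
1.68866 × 10^9 − 7.86790 × 10^9 ≈ -6.1792 × 10^9 μg.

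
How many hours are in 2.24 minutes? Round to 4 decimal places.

0.0373 h

1 minute = 0.0166667 h.
Thus 2.24 × 0.0166667 ≈ 0.0373 h.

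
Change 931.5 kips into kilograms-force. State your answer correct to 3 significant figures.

1 kip = 453.592 kilograms-force.
Then 931.5 × 453.592 ≈ 423000 kgf.

423000 kilograms-force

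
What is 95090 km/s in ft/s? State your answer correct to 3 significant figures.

3.12e+8 feet per second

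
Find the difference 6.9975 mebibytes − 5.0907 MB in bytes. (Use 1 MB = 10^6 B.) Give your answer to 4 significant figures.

2.247e+6 B

6.9975 MiB = 7.33741e+6 B and 5.0907 MB = 5.09070e+6 B.
7.33741e+6 − 5.09070e+6 ≈ 2.247e+6 B.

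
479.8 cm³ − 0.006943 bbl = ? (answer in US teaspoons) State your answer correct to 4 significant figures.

479.8 cm³ = 97.3438 US tsp and 0.006943 bbl = 223.953 US tsp.
97.3438 − 223.953 ≈ -126.6 US tsp.

-126.6 US tsp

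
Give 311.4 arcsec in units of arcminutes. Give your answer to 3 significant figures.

5.19 arcmin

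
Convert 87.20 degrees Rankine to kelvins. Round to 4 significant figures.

°R = K × 9/5.
Applying the formula gives 48.44 K.

48.44 K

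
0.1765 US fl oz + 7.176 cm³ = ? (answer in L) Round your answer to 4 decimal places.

0.1765 US fl oz = 0.00521973 L and 7.176 cm³ = 0.00717600 L.
0.00521973 + 0.00717600 ≈ 0.0124 L.

0.0124 liters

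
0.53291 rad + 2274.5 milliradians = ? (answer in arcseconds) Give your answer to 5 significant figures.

0.53291 rad = 109921 arcsec and 2274.5 mrad = 469149 arcsec.
109921 + 469149 ≈ 579070 arcsec.

579070 arcsec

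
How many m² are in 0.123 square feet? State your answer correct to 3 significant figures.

1 ft² = 0.0929030 m².
So 0.123 × 0.0929030 ≈ 0.0114 m².

0.0114 m²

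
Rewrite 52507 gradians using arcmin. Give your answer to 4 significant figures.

2.835e+6 arcmin

1 grad = 54.0000 arcmin.
So 52507 × 54.0000 ≈ 2.835e+6 arcmin.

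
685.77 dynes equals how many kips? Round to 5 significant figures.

1.5417 × 10^-6 kips

1 dyne = 2.24809 × 10^-9 kip.
Thus 685.77 × 2.24809 × 10^-9 ≈ 1.5417 × 10^-6 kip.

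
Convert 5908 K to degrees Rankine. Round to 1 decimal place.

10634.4 °R

°R = K × 9/5.
Applying the formula gives 10634.4 °R.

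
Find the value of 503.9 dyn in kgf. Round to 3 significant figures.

1 dyne = 1.01972e-6 kgf.
503.9 × 1.01972e-6 ≈ 0.000514 kgf.

0.000514 kgf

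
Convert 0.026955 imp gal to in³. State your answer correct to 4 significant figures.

1 imp gal = 277.419 cubic inches.
0.026955 × 277.419 ≈ 7.478 in³.

7.478 cubic inches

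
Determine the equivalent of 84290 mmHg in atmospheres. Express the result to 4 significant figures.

1 millimeter of mercury = 0.00131579 atmospheres.
Then 84290 × 0.00131579 ≈ 110.9 atm.

110.9 atm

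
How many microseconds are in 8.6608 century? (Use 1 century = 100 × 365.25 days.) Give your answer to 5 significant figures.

2.7331 × 10^16 μs

1 century = 3.15576 × 10^15 μs.
8.6608 × 3.15576 × 10^15 ≈ 2.7331 × 10^16 μs.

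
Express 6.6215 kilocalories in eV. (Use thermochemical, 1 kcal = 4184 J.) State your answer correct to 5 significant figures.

1.7292e+23 eV

1 kcal = 2.61145e+22 electronvolts.
Then 6.6215 × 2.61145e+22 ≈ 1.7292e+23 eV.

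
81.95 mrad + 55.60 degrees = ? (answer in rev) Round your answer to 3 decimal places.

81.95 mrad = 0.0130427 rev and 55.60 ° = 0.154444 rev.
0.0130427 + 0.154444 ≈ 0.167 rev.

0.167 rev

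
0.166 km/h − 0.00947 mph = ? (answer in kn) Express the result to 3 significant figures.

0.0814 knots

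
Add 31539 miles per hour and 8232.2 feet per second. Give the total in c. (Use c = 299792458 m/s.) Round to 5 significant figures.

5.5400 × 10^-5 times the speed of light

31539 mph = 4.70299 × 10^-5 c and 8232.2 ft/s = 8.36971 × 10^-6 c.
4.70299 × 10^-5 + 8.36971 × 10^-6 ≈ 5.5400 × 10^-5 c.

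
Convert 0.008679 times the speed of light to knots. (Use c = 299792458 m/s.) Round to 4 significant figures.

5.058e+6 kn

1 c = 5.82750e+8 knots.
0.008679 × 5.82750e+8 ≈ 5.058e+6 kn.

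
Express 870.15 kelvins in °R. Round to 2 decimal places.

1566.27 °R

°R = K × 9/5.
Applying the formula gives 1566.27 °R.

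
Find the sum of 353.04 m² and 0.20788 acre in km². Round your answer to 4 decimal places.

353.04 m² = 0.000353040 km² and 0.20788 acre = 0.000841261 km².
0.000353040 + 0.000841261 ≈ 0.0012 km².

0.0012 square kilometers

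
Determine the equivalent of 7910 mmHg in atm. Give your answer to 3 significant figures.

10.4 atmospheres

1 millimeter of mercury = 0.00131579 atmospheres.
Then 7910 × 0.00131579 ≈ 10.4 atm.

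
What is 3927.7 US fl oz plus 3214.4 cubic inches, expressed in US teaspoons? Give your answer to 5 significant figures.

34253 US tsp

3927.7 US fl oz = 23566.2 US tsp and 3214.4 in³ = 10686.8 US tsp.
23566.2 + 10686.8 ≈ 34253 US tsp.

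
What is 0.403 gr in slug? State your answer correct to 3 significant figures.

1 gr = 4.44014 × 10^-6 slugs.
Then 0.403 × 4.44014 × 10^-6 ≈ 1.79 × 10^-6 slug.

1.79 × 10^-6 slug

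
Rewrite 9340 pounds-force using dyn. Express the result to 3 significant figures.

1 lbf = 444822 dynes.
Then 9340 × 444822 ≈ 4.15 × 10^9 dyn.

4.15 × 10^9 dyn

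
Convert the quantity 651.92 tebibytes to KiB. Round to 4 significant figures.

1 tebibyte = 1.07374e+9 kibibytes.
Then 651.92 × 1.07374e+9 ≈ 7.000e+11 KiB.

7.000e+11 KiB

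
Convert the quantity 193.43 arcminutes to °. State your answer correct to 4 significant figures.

1 arcminute = 0.0166667 degrees.
Thus 193.43 × 0.0166667 ≈ 3.224 °.

3.224 °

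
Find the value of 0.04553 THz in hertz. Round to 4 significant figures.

1 terahertz = 1.00000e+12 hertz.
Then 0.04553 × 1.00000e+12 ≈ 4.553e+10 Hz.

4.553e+10 Hz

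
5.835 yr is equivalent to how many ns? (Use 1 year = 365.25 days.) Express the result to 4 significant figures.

1.841e+17 nanoseconds

1 yr = 3.15576e+16 nanoseconds.
Then 5.835 × 3.15576e+16 ≈ 1.841e+17 ns.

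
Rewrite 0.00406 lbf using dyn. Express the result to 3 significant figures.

1 lbf = 444822 dyn.
0.00406 × 444822 ≈ 1810 dyn.

1810 dyn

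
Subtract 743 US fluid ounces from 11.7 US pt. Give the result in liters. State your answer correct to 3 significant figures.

11.7 US pt = 5.53616 L and 743 US fl oz = 21.9731 L.
5.53616 − 21.9731 ≈ -16.4 L.

-16.4 L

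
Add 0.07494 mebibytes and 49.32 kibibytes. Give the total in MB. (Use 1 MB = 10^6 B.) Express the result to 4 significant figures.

0.1291 MB

0.07494 MiB = 0.0785803 MB and 49.32 KiB = 0.0505037 MB.
0.0785803 + 0.0505037 ≈ 0.1291 MB.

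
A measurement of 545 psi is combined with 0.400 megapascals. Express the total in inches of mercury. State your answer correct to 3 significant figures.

545 psi = 1109.63 inHg and 0.400 MPa = 118.120 inHg.
1109.63 + 118.120 ≈ 1230 inHg.

1230 inHg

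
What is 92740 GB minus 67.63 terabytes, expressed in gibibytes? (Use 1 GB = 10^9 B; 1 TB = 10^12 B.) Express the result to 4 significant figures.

92740 GB = 86370.9 GiB and 67.63 TB = 62985.3 GiB.
86370.9 − 62985.3 ≈ 23390 GiB.

23390 GiB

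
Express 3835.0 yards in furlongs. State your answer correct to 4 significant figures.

1 yard = 0.00454545 furlongs.
So 3835.0 × 0.00454545 ≈ 17.43 furlong.

17.43 furlongs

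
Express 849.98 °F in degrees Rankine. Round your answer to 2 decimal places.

1309.65 °R

°R = °F + 459.67.
Applying the formula gives 1309.65 °R.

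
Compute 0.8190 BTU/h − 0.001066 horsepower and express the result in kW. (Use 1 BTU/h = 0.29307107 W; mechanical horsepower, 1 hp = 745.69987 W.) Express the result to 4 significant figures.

-0.0005549 kW

0.8190 BTU/h = 0.000240025 kW and 0.001066 hp = 0.000794916 kW.
0.000240025 − 0.000794916 ≈ -0.0005549 kW.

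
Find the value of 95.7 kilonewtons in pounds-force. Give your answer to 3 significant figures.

21500 lbf

1 kilonewton = 224.809 lbf.
95.7 × 224.809 ≈ 21500 lbf.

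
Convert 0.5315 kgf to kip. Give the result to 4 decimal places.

1 kgf = 0.00220462 kips.
0.5315 × 0.00220462 ≈ 0.0012 kip.

0.0012 kips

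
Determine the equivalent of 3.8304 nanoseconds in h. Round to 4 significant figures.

1 ns = 2.77778 × 10^-13 h.
3.8304 × 2.77778 × 10^-13 ≈ 1.064 × 10^-12 h.

1.064 × 10^-12 hours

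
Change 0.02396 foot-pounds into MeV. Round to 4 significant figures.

2.028 × 10^11 MeV

1 ft·lbf = 8.46235 × 10^12 MeV.
So 0.02396 × 8.46235 × 10^12 ≈ 2.028 × 10^11 MeV.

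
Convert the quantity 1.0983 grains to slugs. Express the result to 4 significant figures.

1 gr = 4.44014e-6 slug.
So 1.0983 × 4.44014e-6 ≈ 4.877e-6 slug.

4.877e-6 slug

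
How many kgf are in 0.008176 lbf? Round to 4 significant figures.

0.003709 kilograms-force

1 lbf = 0.453592 kgf.
0.008176 × 0.453592 ≈ 0.003709 kgf.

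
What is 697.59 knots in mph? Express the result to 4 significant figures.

802.8 mph

1 kn = 1.15078 miles per hour.
So 697.59 × 1.15078 ≈ 802.8 mph.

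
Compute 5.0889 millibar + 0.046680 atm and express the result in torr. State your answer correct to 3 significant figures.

5.0889 mbar = 3.81699 torr and 0.046680 atm = 35.4768 torr.
3.81699 + 35.4768 ≈ 39.3 torr.

39.3 torr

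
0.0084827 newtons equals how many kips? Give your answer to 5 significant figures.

1.9070e-6 kip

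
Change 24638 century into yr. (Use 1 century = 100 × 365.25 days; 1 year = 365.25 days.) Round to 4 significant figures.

1 century = 100.000 yr.
24638 × 100.000 ≈ 2.464e+6 yr.

2.464e+6 yr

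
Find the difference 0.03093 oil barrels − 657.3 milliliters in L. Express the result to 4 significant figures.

4.260 liters

0.03093 bbl = 4.91748 L and 657.3 mL = 0.657300 L.
4.91748 − 0.657300 ≈ 4.260 L.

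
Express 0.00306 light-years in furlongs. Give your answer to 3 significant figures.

1 light-year = 4.70290 × 10^13 furlongs.
Then 0.00306 × 4.70290 × 10^13 ≈ 1.44 × 10^11 furlong.

1.44 × 10^11 furlong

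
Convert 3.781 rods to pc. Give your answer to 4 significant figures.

6.162 × 10^-16 pc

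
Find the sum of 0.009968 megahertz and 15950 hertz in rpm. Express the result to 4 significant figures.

1.555e+6 rpm

0.009968 MHz = 598080 rpm and 15950 Hz = 957000 rpm.
598080 + 957000 ≈ 1.555e+6 rpm.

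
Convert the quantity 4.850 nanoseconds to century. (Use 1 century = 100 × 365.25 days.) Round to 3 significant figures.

1 nanosecond = 3.16881 × 10^-19 century.
Then 4.850 × 3.16881 × 10^-19 ≈ 1.54 × 10^-18 century.

1.54 × 10^-18 century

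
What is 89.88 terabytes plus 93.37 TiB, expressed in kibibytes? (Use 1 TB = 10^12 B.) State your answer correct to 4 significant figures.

1.880e+11 KiB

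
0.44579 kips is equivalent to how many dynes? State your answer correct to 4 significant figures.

1 kip = 4.44822 × 10^8 dyn.
Then 0.44579 × 4.44822 × 10^8 ≈ 1.983 × 10^8 dyn.

1.983 × 10^8 dynes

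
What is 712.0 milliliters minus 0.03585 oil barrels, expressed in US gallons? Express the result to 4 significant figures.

-1.318 US gal

712.0 mL = 0.188091 US gal and 0.03585 bbl = 1.50570 US gal.
0.188091 − 1.50570 ≈ -1.318 US gal.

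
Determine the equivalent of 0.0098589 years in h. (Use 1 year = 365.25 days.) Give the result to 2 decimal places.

1 yr = 8766.00 h.
So 0.0098589 × 8766.00 ≈ 86.42 h.

86.42 h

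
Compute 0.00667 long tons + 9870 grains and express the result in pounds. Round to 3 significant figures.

16.4 lb

0.00667 long ton = 14.9408 lb and 9870 gr = 1.41000 lb.
14.9408 + 1.41000 ≈ 16.4 lb.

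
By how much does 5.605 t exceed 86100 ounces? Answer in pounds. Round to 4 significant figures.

5.605 t = 12356.9 lb and 86100 oz = 5381.25 lb.
12356.9 − 5381.25 ≈ 6976 lb.

6976 pounds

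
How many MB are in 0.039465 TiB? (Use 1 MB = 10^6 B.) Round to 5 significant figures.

43392 MB

1 TiB = 1.09951 × 10^6 megabytes.
Then 0.039465 × 1.09951 × 10^6 ≈ 43392 MB.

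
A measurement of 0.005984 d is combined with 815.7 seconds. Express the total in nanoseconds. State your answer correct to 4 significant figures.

1.333 × 10^12 nanoseconds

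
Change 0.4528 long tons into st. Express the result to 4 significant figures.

72.45 stone

1 long ton = 160.000 stone.
Thus 0.4528 × 160.000 ≈ 72.45 st.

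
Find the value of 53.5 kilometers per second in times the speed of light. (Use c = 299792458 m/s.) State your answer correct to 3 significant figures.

0.000178 times the speed of light

1 km/s = 3.33564 × 10^-6 c.
Thus 53.5 × 3.33564 × 10^-6 ≈ 0.000178 c.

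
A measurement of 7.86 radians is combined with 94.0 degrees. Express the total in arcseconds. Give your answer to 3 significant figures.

1.96e+6 arcseconds

7.86 rad = 1.62124e+6 arcsec and 94.0 ° = 338400 arcsec.
1.62124e+6 + 338400 ≈ 1.96e+6 arcsec.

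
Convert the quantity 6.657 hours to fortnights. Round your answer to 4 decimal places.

0.0198 fortnight

1 hour = 0.00297619 fortnights.
So 6.657 × 0.00297619 ≈ 0.0198 fortnight.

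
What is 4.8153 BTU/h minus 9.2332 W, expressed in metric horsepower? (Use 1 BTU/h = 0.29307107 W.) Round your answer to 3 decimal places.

4.8153 BTU/h = 0.00191873 PS and 9.2332 W = 0.0125537 PS.
0.00191873 − 0.0125537 ≈ -0.011 PS.

-0.011 PS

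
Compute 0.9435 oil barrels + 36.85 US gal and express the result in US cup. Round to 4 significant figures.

0.9435 bbl = 634.032 US cup and 36.85 US gal = 589.600 US cup.
634.032 + 589.600 ≈ 1224 US cup.

1224 US cup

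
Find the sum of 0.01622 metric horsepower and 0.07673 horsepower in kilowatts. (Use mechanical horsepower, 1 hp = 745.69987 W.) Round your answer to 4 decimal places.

0.01622 PS = 0.0119298 kW and 0.07673 hp = 0.0572176 kW.
0.0119298 + 0.0572176 ≈ 0.0691 kW.

0.0691 kW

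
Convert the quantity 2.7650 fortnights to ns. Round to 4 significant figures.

3.345e+15 nanoseconds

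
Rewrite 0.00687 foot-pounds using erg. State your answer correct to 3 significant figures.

1 ft·lbf = 1.35582 × 10^7 erg.
Then 0.00687 × 1.35582 × 10^7 ≈ 93100 erg.

93100 ergs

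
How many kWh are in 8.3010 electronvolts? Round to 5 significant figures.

1 electronvolt = 4.45049e-26 kWh.
8.3010 × 4.45049e-26 ≈ 3.6944e-25 kWh.

3.6944e-25 kWh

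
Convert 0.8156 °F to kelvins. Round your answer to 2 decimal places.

K = (°F + 459.67) × 5/9.
Applying the formula gives 255.83 K.

255.83 K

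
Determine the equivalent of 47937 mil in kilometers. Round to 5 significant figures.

0.0012176 kilometers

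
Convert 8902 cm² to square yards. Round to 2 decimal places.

1.06 yd²

1 cm² = 0.000119599 square yards.
Then 8902 × 0.000119599 ≈ 1.06 yd².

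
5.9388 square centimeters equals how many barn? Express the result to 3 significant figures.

5.94e+24 barn

1 square centimeter = 1.00000e+24 barn.
5.9388 × 1.00000e+24 ≈ 5.94e+24 barn.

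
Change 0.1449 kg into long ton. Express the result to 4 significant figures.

1 kg = 0.000984207 long tons.
So 0.1449 × 0.000984207 ≈ 0.0001426 long ton.

0.0001426 long ton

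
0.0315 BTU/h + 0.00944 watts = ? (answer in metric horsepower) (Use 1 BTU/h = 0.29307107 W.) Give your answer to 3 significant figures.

2.54e-5 metric horsepower

0.0315 BTU/h = 1.25517e-5 PS and 0.00944 W = 1.28348e-5 PS.
1.25517e-5 + 1.28348e-5 ≈ 2.54e-5 PS.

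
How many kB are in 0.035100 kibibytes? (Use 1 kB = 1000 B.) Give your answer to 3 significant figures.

0.0359 kB

1 KiB = 1.02400 kB.
Then 0.035100 × 1.02400 ≈ 0.0359 kB.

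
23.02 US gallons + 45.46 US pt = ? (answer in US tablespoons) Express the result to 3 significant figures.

7350 US tbsp

23.02 US gal = 5893.12 US tbsp and 45.46 US pt = 1454.72 US tbsp.
5893.12 + 1454.72 ≈ 7350 US tbsp.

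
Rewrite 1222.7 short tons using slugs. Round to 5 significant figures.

76005 slug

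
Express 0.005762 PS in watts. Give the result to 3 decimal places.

1 metric horsepower = 735.499 watts.
So 0.005762 × 735.499 ≈ 4.238 W.

4.238 W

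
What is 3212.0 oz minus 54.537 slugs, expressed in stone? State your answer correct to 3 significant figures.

3212.0 oz = 14.3393 st and 54.537 slug = 125.334 st.
14.3393 − 125.334 ≈ -111 st.

-111 st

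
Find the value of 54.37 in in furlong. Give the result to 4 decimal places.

0.0069 furlongs

1 inch = 0.000126263 furlongs.
Thus 54.37 × 0.000126263 ≈ 0.0069 furlong.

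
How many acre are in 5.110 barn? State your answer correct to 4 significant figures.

1 barn = 2.47105e-32 acre.
Then 5.110 × 2.47105e-32 ≈ 1.263e-31 acre.

1.263e-31 acres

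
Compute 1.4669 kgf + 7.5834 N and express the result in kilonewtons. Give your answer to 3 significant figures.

0.0220 kN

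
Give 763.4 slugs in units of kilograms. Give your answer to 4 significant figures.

1 slug = 14.5939 kg.
Thus 763.4 × 14.5939 ≈ 11140 kg.

11140 kilograms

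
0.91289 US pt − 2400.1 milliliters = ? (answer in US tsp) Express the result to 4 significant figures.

-399.3 US tsp

0.91289 US pt = 87.6374 US tsp and 2400.1 mL = 486.942 US tsp.
87.6374 − 486.942 ≈ -399.3 US tsp.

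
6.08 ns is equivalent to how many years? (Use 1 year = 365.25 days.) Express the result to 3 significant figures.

1 ns = 3.16881e-17 yr.
So 6.08 × 3.16881e-17 ≈ 1.93e-16 yr.

1.93e-16 yr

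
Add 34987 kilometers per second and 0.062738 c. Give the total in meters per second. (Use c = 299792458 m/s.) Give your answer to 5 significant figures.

34987 km/s = 3.49870e+7 m/s and 0.062738 c = 1.88084e+7 m/s.
3.49870e+7 + 1.88084e+7 ≈ 5.3795e+7 m/s.

5.3795e+7 m/s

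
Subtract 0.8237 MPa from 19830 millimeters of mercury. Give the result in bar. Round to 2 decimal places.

18.20 bar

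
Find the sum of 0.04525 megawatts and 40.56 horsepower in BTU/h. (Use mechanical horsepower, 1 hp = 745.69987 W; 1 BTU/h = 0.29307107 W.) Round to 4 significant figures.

257600 BTU/h

0.04525 MW = 154399 BTU/h and 40.56 hp = 103202 BTU/h.
154399 + 103202 ≈ 257600 BTU/h.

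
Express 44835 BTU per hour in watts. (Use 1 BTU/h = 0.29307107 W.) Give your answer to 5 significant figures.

13140 W

1 BTU per hour = 0.293071 watts.
44835 × 0.293071 ≈ 13140 W.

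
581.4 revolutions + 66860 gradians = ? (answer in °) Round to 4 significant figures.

269500 degrees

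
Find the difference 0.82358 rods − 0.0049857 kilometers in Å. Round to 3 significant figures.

-8.44 × 10^9 Å

0.82358 rod = 4.14195 × 10^10 Å and 0.0049857 km = 4.98570 × 10^10 Å.
4.14195 × 10^10 − 4.98570 × 10^10 ≈ -8.44 × 10^9 Å.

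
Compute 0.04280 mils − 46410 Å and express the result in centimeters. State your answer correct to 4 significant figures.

0.04280 mil = 0.000108712 cm and 46410 Å = 0.000464100 cm.
0.000108712 − 0.000464100 ≈ -0.0003554 cm.

-0.0003554 centimeters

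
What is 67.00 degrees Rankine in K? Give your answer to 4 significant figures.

°R = K × 9/5.
Applying the formula gives 37.22 K.

37.22 kelvins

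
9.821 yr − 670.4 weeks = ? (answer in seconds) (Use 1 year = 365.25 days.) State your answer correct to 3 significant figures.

-9.55e+7 seconds

9.821 yr = 3.09927e+8 s and 670.4 wk = 4.05458e+8 s.
3.09927e+8 − 4.05458e+8 ≈ -9.55e+7 s.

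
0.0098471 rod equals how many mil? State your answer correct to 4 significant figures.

1 rod = 198000 mils.
0.0098471 × 198000 ≈ 1950 mil.

1950 mil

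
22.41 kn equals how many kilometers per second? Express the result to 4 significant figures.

1 knot = 0.000514444 km/s.
So 22.41 × 0.000514444 ≈ 0.01153 km/s.

0.01153 kilometers per second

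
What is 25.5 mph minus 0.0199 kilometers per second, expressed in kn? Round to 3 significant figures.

-16.5 knots

25.5 mph = 22.1589 kn and 0.0199 km/s = 38.6825 kn.
22.1589 − 38.6825 ≈ -16.5 kn.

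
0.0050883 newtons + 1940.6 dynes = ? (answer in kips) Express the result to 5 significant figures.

0.0050883 N = 1.14390 × 10^-6 kip and 1940.6 dyn = 4.36264 × 10^-6 kip.
1.14390 × 10^-6 + 4.36264 × 10^-6 ≈ 5.5065 × 10^-6 kip.

5.5065 × 10^-6 kips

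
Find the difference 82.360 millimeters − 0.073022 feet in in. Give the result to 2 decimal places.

2.37 in

82.360 mm = 3.24252 in and 0.073022 ft = 0.876264 in.
3.24252 − 0.876264 ≈ 2.37 in.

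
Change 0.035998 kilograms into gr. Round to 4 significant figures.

555.5 gr

1 kg = 15432.4 grains.
0.035998 × 15432.4 ≈ 555.5 gr.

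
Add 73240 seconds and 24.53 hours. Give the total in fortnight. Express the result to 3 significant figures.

0.134 fortnight

73240 s = 0.0605489 fortnight and 24.53 h = 0.0730060 fortnight.
0.0605489 + 0.0730060 ≈ 0.134 fortnight.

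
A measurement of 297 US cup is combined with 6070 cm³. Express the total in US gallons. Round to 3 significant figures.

297 US cup = 18.5625 US gal and 6070 cm³ = 1.60352 US gal.
18.5625 + 1.60352 ≈ 20.2 US gal.

20.2 US gal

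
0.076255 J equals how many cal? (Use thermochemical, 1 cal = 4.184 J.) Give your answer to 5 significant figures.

0.018225 calories

1 J = 0.239006 cal.
Thus 0.076255 × 0.239006 ≈ 0.018225 cal.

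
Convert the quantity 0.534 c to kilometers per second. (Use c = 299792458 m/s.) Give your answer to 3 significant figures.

160000 kilometers per second

1 speed of light = 299792 km/s.
Then 0.534 × 299792 ≈ 160000 km/s.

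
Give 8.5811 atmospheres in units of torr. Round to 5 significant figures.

1 atm = 760.000 torr.
Thus 8.5811 × 760.000 ≈ 6521.6 torr.

6521.6 torr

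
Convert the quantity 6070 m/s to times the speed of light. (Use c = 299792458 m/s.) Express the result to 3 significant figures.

2.02 × 10^-5 times the speed of light

1 meter per second = 3.33564 × 10^-9 c.
Thus 6070 × 3.33564 × 10^-9 ≈ 2.02 × 10^-5 c.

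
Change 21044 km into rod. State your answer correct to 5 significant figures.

4.1844 × 10^6 rod

1 kilometer = 198.839 rod.
Thus 21044 × 198.839 ≈ 4.1844 × 10^6 rod.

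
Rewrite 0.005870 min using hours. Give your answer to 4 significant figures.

9.783e-5 hours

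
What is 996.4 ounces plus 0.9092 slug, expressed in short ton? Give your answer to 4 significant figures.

0.04576 short ton

996.4 oz = 0.0311375 short ton and 0.9092 slug = 0.0146263 short ton.
0.0311375 + 0.0146263 ≈ 0.04576 short ton.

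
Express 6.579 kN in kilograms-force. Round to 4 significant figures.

670.9 kgf

1 kN = 101.972 kgf.
So 6.579 × 101.972 ≈ 670.9 kgf.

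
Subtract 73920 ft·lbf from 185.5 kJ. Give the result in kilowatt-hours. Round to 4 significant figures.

185.5 kJ = 0.0515278 kWh and 73920 ft·lbf = 0.0278395 kWh.
0.0515278 − 0.0278395 ≈ 0.02369 kWh.

0.02369 kWh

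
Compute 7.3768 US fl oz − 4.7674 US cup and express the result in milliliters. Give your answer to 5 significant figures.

7.3768 US fl oz = 218.158 mL and 4.7674 US cup = 1127.91 mL.
218.158 − 1127.91 ≈ -909.75 mL.

-909.75 milliliters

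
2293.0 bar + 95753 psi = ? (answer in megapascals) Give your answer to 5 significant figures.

2293.0 bar = 229.300 MPa and 95753 psi = 660.194 MPa.
229.300 + 660.194 ≈ 889.49 MPa.

889.49 MPa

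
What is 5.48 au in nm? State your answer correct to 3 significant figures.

8.20e+20 nm

1 au = 1.49598e+20 nanometers.
Then 5.48 × 1.49598e+20 ≈ 8.20e+20 nm.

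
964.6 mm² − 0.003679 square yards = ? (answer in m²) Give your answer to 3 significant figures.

964.6 mm² = 0.000964600 m² and 0.003679 yd² = 0.00307611 m².
0.000964600 − 0.00307611 ≈ -0.00211 m².

-0.00211 m²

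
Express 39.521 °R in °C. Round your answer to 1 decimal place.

°R = (°C + 273.15) × 9/5.
Applying the formula gives -251.2 °C.

-251.2 °C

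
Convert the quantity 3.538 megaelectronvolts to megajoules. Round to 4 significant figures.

5.669 × 10^-19 megajoules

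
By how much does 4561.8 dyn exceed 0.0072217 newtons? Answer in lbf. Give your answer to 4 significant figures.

4561.8 dyn = 0.0102553 lbf and 0.0072217 N = 0.00162350 lbf.
0.0102553 − 0.00162350 ≈ 0.008632 lbf.

0.008632 pounds-force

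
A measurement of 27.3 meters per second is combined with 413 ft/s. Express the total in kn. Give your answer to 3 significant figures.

27.3 m/s = 53.0670 kn and 413 ft/s = 244.696 kn.
53.0670 + 244.696 ≈ 298 kn.

298 knots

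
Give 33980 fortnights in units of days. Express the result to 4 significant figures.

475700 d

1 fortnight = 14.0000 d.
33980 × 14.0000 ≈ 475700 d.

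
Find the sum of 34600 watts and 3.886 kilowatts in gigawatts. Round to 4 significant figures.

3.849 × 10^-5 GW

34600 W = 3.46000 × 10^-5 GW and 3.886 kW = 3.88600 × 10^-6 GW.
3.46000 × 10^-5 + 3.88600 × 10^-6 ≈ 3.849 × 10^-5 GW.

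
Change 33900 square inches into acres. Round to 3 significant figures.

1 in² = 1.59423e-7 acre.
Then 33900 × 1.59423e-7 ≈ 0.00540 acre.

0.00540 acres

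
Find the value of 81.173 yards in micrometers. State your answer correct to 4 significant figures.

7.422e+7 micrometers

1 yd = 914400 micrometers.
Then 81.173 × 914400 ≈ 7.422e+7 μm.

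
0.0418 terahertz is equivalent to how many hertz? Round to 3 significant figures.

1 THz = 1.00000e+12 Hz.
0.0418 × 1.00000e+12 ≈ 4.18e+10 Hz.

4.18e+10 Hz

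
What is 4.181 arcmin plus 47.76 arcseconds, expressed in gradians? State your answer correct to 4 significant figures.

4.181 arcmin = 0.0774259 grad and 47.76 arcsec = 0.0147407 grad.
0.0774259 + 0.0147407 ≈ 0.09217 grad.

0.09217 gradians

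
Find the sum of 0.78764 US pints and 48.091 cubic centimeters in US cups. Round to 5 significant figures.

1.7785 US cup

0.78764 US pt = 1.57528 US cup and 48.091 cm³ = 0.203269 US cup.
1.57528 + 0.203269 ≈ 1.7785 US cup.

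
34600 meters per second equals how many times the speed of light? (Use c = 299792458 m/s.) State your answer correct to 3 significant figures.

1 meter per second = 3.33564e-9 times the speed of light.
So 34600 × 3.33564e-9 ≈ 0.000115 c.

0.000115 times the speed of light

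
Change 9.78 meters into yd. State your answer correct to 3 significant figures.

10.7 yards

1 meter = 1.09361 yd.
Thus 9.78 × 1.09361 ≈ 10.7 yd.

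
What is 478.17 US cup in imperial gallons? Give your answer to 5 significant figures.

1 US cup = 0.0520421 imp gal.
Thus 478.17 × 0.0520421 ≈ 24.885 imp gal.

24.885 imp gal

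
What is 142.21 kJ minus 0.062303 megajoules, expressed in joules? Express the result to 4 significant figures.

142.21 kJ = 142210 J and 0.062303 MJ = 62303.0 J.
142210 − 62303.0 ≈ 79910 J.

79910 J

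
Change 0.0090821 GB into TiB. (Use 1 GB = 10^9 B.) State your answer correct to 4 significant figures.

1 GB = 0.000909495 tebibytes.
0.0090821 × 0.000909495 ≈ 8.260 × 10^-6 TiB.

8.260 × 10^-6 tebibytes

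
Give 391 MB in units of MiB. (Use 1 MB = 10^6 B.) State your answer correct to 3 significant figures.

373 mebibytes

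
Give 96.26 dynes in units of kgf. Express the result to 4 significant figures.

1 dyne = 1.01972 × 10^-6 kilograms-force.
Thus 96.26 × 1.01972 × 10^-6 ≈ 9.816 × 10^-5 kgf.

9.816 × 10^-5 kgf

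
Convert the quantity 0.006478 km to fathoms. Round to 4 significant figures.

3.542 fathoms

1 km = 546.807 fathom.
Then 0.006478 × 546.807 ≈ 3.542 fathom.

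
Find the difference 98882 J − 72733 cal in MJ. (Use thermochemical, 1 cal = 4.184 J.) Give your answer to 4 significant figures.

98882 J = 0.0988820 MJ and 72733 cal = 0.304315 MJ.
0.0988820 − 0.304315 ≈ -0.2054 MJ.

-0.2054 MJ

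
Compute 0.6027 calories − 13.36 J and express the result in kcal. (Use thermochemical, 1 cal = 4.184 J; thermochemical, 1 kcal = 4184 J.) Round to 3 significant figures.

0.6027 cal = 0.000602700 kcal and 13.36 J = 0.00319312 kcal.
0.000602700 − 0.00319312 ≈ -0.00259 kcal.

-0.00259 kcal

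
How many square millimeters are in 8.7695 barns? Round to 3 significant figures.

8.77e-22 square millimeters

1 barn = 1.00000e-22 mm².
So 8.7695 × 1.00000e-22 ≈ 8.77e-22 mm².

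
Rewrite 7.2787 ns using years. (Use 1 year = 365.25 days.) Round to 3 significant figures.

1 ns = 3.16881 × 10^-17 yr.
So 7.2787 × 3.16881 × 10^-17 ≈ 2.31 × 10^-16 yr.

2.31 × 10^-16 yr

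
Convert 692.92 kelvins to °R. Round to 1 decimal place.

1247.3 degrees Rankine

°R = K × 9/5.
Applying the formula gives 1247.3 °R.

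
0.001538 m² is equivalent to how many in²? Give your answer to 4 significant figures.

2.384 in²

1 square meter = 1550.00 in².
Thus 0.001538 × 1550.00 ≈ 2.384 in².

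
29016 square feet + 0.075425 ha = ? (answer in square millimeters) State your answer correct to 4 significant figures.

3.450 × 10^9 mm²

29016 ft² = 2.69567 × 10^9 mm² and 0.075425 ha = 7.54250 × 10^8 mm².
2.69567 × 10^9 + 7.54250 × 10^8 ≈ 3.450 × 10^9 mm².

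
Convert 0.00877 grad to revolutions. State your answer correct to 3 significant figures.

2.19 × 10^-5 rev

1 grad = 0.00250000 revolutions.
Thus 0.00877 × 0.00250000 ≈ 2.19 × 10^-5 rev.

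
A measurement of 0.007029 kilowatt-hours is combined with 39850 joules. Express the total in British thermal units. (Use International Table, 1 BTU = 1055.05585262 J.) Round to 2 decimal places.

61.75 British thermal units

0.007029 kWh = 23.9839 BTU and 39850 J = 37.7705 BTU.
23.9839 + 37.7705 ≈ 61.75 BTU.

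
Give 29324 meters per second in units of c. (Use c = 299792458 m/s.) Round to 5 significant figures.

9.7814e-5 c

1 meter per second = 3.33564e-9 c.
Thus 29324 × 3.33564e-9 ≈ 9.7814e-5 c.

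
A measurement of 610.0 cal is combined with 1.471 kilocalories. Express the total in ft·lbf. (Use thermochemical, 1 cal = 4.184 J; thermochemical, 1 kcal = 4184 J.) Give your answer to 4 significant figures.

6422 ft·lbf

610.0 cal = 1882.44 ft·lbf and 1.471 kcal = 4539.45 ft·lbf.
1882.44 + 4539.45 ≈ 6422 ft·lbf.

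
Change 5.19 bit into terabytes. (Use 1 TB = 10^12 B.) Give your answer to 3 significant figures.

6.49 × 10^-13 TB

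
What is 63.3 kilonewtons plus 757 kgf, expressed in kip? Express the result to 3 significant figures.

15.9 kips

63.3 kN = 14.2304 kip and 757 kgf = 1.66890 kip.
14.2304 + 1.66890 ≈ 15.9 kip.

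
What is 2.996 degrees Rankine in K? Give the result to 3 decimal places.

°R = K × 9/5.
Applying the formula gives 1.664 K.

1.664 K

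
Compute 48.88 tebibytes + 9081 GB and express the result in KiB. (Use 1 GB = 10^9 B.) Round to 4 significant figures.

48.88 TiB = 5.24845e+10 KiB and 9081 GB = 8.86816e+9 KiB.
5.24845e+10 + 8.86816e+9 ≈ 6.135e+10 KiB.

6.135e+10 KiB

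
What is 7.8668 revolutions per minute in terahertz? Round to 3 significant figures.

1.31 × 10^-13 terahertz

1 revolution per minute = 1.66667 × 10^-14 THz.
7.8668 × 1.66667 × 10^-14 ≈ 1.31 × 10^-13 THz.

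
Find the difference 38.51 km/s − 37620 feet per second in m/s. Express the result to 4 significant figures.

38.51 km/s = 38510.0 m/s and 37620 ft/s = 11466.6 m/s.
38510.0 − 11466.6 ≈ 27040 m/s.

27040 meters per second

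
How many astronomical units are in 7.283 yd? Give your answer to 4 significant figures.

1 yard = 6.11239 × 10^-12 astronomical units.
7.283 × 6.11239 × 10^-12 ≈ 4.452 × 10^-11 au.

4.452 × 10^-11 au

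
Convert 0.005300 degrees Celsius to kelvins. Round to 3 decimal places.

273.155 kelvins

K = °C + 273.15.
Applying the formula gives 273.155 K.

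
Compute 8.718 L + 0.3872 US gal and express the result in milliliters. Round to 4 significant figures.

10180 mL

8.718 L = 8718.00 mL and 0.3872 US gal = 1465.71 mL.
8718.00 + 1465.71 ≈ 10180 mL.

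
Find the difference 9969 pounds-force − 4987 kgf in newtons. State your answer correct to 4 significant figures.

-4561 N

9969 lbf = 44344.32 N and 4987 kgf = 48905.76 N.
44344.32 − 48905.76 ≈ -4561 N.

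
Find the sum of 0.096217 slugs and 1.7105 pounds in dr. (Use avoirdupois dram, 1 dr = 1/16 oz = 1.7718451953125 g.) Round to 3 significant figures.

0.096217 slug = 792.497 dr and 1.7105 lb = 437.888 dr.
792.497 + 437.888 ≈ 1230 dr.

1230 dr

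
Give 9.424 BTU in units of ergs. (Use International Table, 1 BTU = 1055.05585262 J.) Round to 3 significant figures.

9.94e+10 erg

1 BTU = 1.05506e+10 ergs.
9.424 × 1.05506e+10 ≈ 9.94e+10 erg.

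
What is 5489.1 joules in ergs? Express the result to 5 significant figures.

1 joule = 1.00000e+7 ergs.
So 5489.1 × 1.00000e+7 ≈ 5.4891e+10 erg.

5.4891e+10 erg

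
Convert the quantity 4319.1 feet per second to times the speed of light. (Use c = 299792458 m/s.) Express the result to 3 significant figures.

4.39e-6 c

1 foot per second = 1.01670e-9 c.
4319.1 × 1.01670e-9 ≈ 4.39e-6 c.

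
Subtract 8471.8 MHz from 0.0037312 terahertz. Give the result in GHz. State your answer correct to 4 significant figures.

0.0037312 THz = 3.73120 GHz and 8471.8 MHz = 8.47180 GHz.
3.73120 − 8.47180 ≈ -4.741 GHz.

-4.741 gigahertz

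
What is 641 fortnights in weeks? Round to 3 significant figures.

1 fortnight = 2.00000 weeks.
Thus 641 × 2.00000 ≈ 1280 wk.

1280 wk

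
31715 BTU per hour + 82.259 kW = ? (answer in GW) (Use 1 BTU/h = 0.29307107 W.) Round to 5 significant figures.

9.1554 × 10^-5 gigawatts

31715 BTU/h = 9.29475 × 10^-6 GW and 82.259 kW = 8.22590 × 10^-5 GW.
9.29475 × 10^-6 + 8.22590 × 10^-5 ≈ 9.1554 × 10^-5 GW.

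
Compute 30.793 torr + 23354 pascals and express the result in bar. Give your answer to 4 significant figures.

30.793 torr = 0.0410540 bar and 23354 Pa = 0.233540 bar.
0.0410540 + 0.233540 ≈ 0.2746 bar.

0.2746 bar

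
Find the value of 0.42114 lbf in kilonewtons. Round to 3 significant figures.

1 pound-force = 0.00444822 kN.
Thus 0.42114 × 0.00444822 ≈ 0.00187 kN.

0.00187 kilonewtons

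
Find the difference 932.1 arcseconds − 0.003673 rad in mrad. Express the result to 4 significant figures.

932.1 arcsec = 4.518948 mrad and 0.003673 rad = 3.673000 mrad.
4.518948 − 3.673000 ≈ 0.8459 mrad.

0.8459 milliradians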